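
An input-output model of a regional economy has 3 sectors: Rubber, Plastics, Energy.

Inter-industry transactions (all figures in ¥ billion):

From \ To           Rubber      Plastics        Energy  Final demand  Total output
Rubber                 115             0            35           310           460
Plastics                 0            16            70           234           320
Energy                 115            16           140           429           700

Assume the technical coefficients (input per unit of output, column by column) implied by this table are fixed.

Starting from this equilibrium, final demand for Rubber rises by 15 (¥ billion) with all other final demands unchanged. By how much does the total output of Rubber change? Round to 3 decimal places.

Technical coefficients a_ij = z_ij / X_j:
  a_11 = 115/460 = 0.25, a_21 = 0/460 = 0.00, a_31 = 115/460 = 0.25
  a_12 = 0/320 = 0.00, a_22 = 16/320 = 0.05, a_32 = 16/320 = 0.05
  a_13 = 35/700 = 0.05, a_23 = 70/700 = 0.10, a_33 = 140/700 = 0.20
I − A =
  [   0.75     0.00    -0.05]
  [   0.00     0.95    -0.10]
  [  -0.25    -0.05     0.80]
Cofactors of I−A, C_ij = (−1)^(i+j)·(minor ij) (rows/columns in the sector order above):
  C_11 = (0.95)(0.80) − (-0.10)(-0.05) = 0.7550
  C_12 = −[(0.00)(0.80) − (-0.10)(-0.25)] = 0.0250
  C_13 = (0.00)(-0.05) − (0.95)(-0.25) = 0.2375
  C_21 = −[(0.00)(0.80) − (-0.05)(-0.05)] = 0.0025
  C_22 = (0.75)(0.80) − (-0.05)(-0.25) = 0.5875
  C_23 = −[(0.75)(-0.05) − (0.00)(-0.25)] = 0.0375
  C_31 = (0.00)(-0.10) − (-0.05)(0.95) = 0.0475
  C_32 = −[(0.75)(-0.10) − (-0.05)(0.00)] = 0.0750
  C_33 = (0.75)(0.95) − (0.00)(0.00) = 0.7125
det(I−A) = Σ_j (I−A)_1j·C_1j = (0.75)(0.7550) + (0.00)(0.0250) + (-0.05)(0.2375) = 0.554375
adj(I−A) = Cᵀ =
  [ 0.7550   0.0025   0.0475]
  [ 0.0250   0.5875   0.0750]
  [ 0.2375   0.0375   0.7125]
(I − A)⁻¹ = adj(I−A) / det(I−A) ≈
  [   1.3619     0.0045     0.0857]
  [   0.0451     1.0598     0.1353]
  [   0.4284     0.0676     1.2852]
Δx = (I − A)⁻¹ Δd with Δd having +15 in the Rubber component and 0 elsewhere.
So Δx_1 = L_11 · (+15), where L_11 = adj(I−A)_11 / det(I−A) = 0.7550 / 0.554375.
Δx_1 = 0.7550 × (+15) / 0.554375 = 11.325 / 0.554375 ≈ 20.428.

Δx_1 = 20.428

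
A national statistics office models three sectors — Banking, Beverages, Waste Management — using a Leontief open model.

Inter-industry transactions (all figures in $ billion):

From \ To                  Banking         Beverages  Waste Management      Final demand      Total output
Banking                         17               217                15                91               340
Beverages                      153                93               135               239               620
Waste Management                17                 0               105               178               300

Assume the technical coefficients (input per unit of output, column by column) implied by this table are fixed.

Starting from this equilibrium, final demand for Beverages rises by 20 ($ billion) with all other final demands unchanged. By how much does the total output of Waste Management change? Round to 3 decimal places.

Δx_3 = 0.848

Technical coefficients a_ij = z_ij / X_j:
  a_11 = 17/340 = 0.05, a_21 = 153/340 = 0.45, a_31 = 17/340 = 0.05
  a_12 = 217/620 = 0.35, a_22 = 93/620 = 0.15, a_32 = 0/620 = 0.00
  a_13 = 15/300 = 0.05, a_23 = 135/300 = 0.45, a_33 = 105/300 = 0.35
I − A =
  [   0.95    -0.35    -0.05]
  [  -0.45     0.85    -0.45]
  [  -0.05     0.00     0.65]
Cofactors of I−A, C_ij = (−1)^(i+j)·(minor ij) (rows/columns in the sector order above):
  C_11 = (0.85)(0.65) − (-0.45)(0.00) = 0.5525
  C_12 = −[(-0.45)(0.65) − (-0.45)(-0.05)] = 0.3150
  C_13 = (-0.45)(0.00) − (0.85)(-0.05) = 0.0425
  C_21 = −[(-0.35)(0.65) − (-0.05)(0.00)] = 0.2275
  C_22 = (0.95)(0.65) − (-0.05)(-0.05) = 0.6150
  C_23 = −[(0.95)(0.00) − (-0.35)(-0.05)] = 0.0175
  C_31 = (-0.35)(-0.45) − (-0.05)(0.85) = 0.2000
  C_32 = −[(0.95)(-0.45) − (-0.05)(-0.45)] = 0.4500
  C_33 = (0.95)(0.85) − (-0.35)(-0.45) = 0.6500
det(I−A) = Σ_j (I−A)_1j·C_1j = (0.95)(0.5525) + (-0.35)(0.3150) + (-0.05)(0.0425) = 0.4125
adj(I−A) = Cᵀ =
  [ 0.5525   0.2275   0.2000]
  [ 0.3150   0.6150   0.4500]
  [ 0.0425   0.0175   0.6500]
(I − A)⁻¹ = adj(I−A) / det(I−A) ≈
  [   1.3394     0.5515     0.4848]
  [   0.7636     1.4909     1.0909]
  [   0.1030     0.0424     1.5758]
Δx = (I − A)⁻¹ Δd with Δd having +20 in the Beverages component and 0 elsewhere.
So Δx_3 = L_32 · (+20), where L_32 = adj(I−A)_32 / det(I−A) = 0.0175 / 0.4125.
Δx_3 = 0.0175 × (+20) / 0.4125 = 0.35 / 0.4125 ≈ 0.848.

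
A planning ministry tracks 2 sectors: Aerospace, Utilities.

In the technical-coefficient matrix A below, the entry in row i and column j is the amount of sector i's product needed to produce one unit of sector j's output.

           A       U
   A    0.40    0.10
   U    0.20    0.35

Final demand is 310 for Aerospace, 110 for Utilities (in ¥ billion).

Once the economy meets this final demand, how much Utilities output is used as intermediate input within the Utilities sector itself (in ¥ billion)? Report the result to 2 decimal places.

I − A =
  [   0.60    -0.10]
  [  -0.20     0.65]
det(I−A) = (0.60)(0.65) − (-0.10)(-0.20) = 0.3700
adj(I−A) = [[0.65, 0.10], [0.20, 0.60]]
(I − A)⁻¹ = adj(I−A) / det(I−A) ≈
  [   1.7568     0.2703]
  [   0.5405     1.6216]
First solve x = (I − A)⁻¹ d = adj(I−A)·d / det(I−A); in particular x_U = (0.20·310 + 0.60·110) / 0.3700 = 128.00 / 0.3700 ≈ 345.9459.
Intermediate flow from U to U: z_UU = a_UU · x_U = 0.35 × 128.00 / 0.3700 = 44.80 / 0.3700 ≈ 121.08.

z_UU = 121.08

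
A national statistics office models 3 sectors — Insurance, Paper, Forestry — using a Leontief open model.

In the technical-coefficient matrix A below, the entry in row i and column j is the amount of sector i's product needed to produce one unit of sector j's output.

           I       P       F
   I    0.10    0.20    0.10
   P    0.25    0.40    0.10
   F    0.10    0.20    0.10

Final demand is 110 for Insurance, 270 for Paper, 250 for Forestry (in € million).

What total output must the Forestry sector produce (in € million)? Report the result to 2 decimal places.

x_F = 460.00

I − A =
  [   0.90    -0.20    -0.10]
  [  -0.25     0.60    -0.10]
  [  -0.10    -0.20     0.90]
Cofactors of I−A, C_ij = (−1)^(i+j)·(minor ij) (rows/columns in the sector order above):
  C_11 = (0.60)(0.90) − (-0.10)(-0.20) = 0.5200
  C_12 = −[(-0.25)(0.90) − (-0.10)(-0.10)] = 0.2350
  C_13 = (-0.25)(-0.20) − (0.60)(-0.10) = 0.1100
  C_21 = −[(-0.20)(0.90) − (-0.10)(-0.20)] = 0.2000
  C_22 = (0.90)(0.90) − (-0.10)(-0.10) = 0.8000
  C_23 = −[(0.90)(-0.20) − (-0.20)(-0.10)] = 0.2000
  C_31 = (-0.20)(-0.10) − (-0.10)(0.60) = 0.0800
  C_32 = −[(0.90)(-0.10) − (-0.10)(-0.25)] = 0.1150
  C_33 = (0.90)(0.60) − (-0.20)(-0.25) = 0.4900
det(I−A) = Σ_j (I−A)_1j·C_1j = (0.90)(0.5200) + (-0.20)(0.2350) + (-0.10)(0.1100) = 0.4100
adj(I−A) = Cᵀ =
  [ 0.5200   0.2000   0.0800]
  [ 0.2350   0.8000   0.1150]
  [ 0.1100   0.2000   0.4900]
(I − A)⁻¹ = adj(I−A) / det(I−A) ≈
  [   1.2683     0.4878     0.1951]
  [   0.5732     1.9512     0.2805]
  [   0.2683     0.4878     1.1951]
x = (I − A)⁻¹ d = adj(I−A)·d / det(I−A), with det(I−A) = 0.4100:
  x_I = (0.5200·110 + 0.2000·270 + 0.0800·250) / 0.4100 = 131.20 / 0.4100 = 320.00
  x_P = (0.2350·110 + 0.8000·270 + 0.1150·250) / 0.4100 = 270.60 / 0.4100 = 660.00
  x_F = (0.1100·110 + 0.2000·270 + 0.4900·250) / 0.4100 = 188.60 / 0.4100 = 460.00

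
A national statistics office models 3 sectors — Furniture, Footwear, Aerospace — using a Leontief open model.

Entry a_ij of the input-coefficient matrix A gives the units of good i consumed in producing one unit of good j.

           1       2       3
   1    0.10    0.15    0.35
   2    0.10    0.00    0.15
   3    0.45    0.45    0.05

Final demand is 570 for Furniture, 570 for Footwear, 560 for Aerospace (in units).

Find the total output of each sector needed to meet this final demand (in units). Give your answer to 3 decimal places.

x_1 = 1479.363, x_2 = 981.186, x_3 = 1754.997

I − A =
  [   0.90    -0.15    -0.35]
  [  -0.10     1.00    -0.15]
  [  -0.45    -0.45     0.95]
Cofactors of I−A, C_ij = (−1)^(i+j)·(minor ij) (rows/columns in the sector order above):
  C_11 = (1.00)(0.95) − (-0.15)(-0.45) = 0.8825
  C_12 = −[(-0.10)(0.95) − (-0.15)(-0.45)] = 0.1625
  C_13 = (-0.10)(-0.45) − (1.00)(-0.45) = 0.4950
  C_21 = −[(-0.15)(0.95) − (-0.35)(-0.45)] = 0.3000
  C_22 = (0.90)(0.95) − (-0.35)(-0.45) = 0.6975
  C_23 = −[(0.90)(-0.45) − (-0.15)(-0.45)] = 0.4725
  C_31 = (-0.15)(-0.15) − (-0.35)(1.00) = 0.3725
  C_32 = −[(0.90)(-0.15) − (-0.35)(-0.10)] = 0.1700
  C_33 = (0.90)(1.00) − (-0.15)(-0.10) = 0.8850
det(I−A) = Σ_j (I−A)_1j·C_1j = (0.90)(0.8825) + (-0.15)(0.1625) + (-0.35)(0.4950) = 0.596625
adj(I−A) = Cᵀ =
  [ 0.8825   0.3000   0.3725]
  [ 0.1625   0.6975   0.1700]
  [ 0.4950   0.4725   0.8850]
(I − A)⁻¹ = adj(I−A) / det(I−A) ≈
  [   1.4792     0.5028     0.6243]
  [   0.2724     1.1691     0.2849]
  [   0.8297     0.7920     1.4833]
x = (I − A)⁻¹ d = adj(I−A)·d / det(I−A), with det(I−A) = 0.596625:
  x_1 = (0.8825·570 + 0.3000·570 + 0.3725·560) / 0.596625 = 882.625 / 0.596625 ≈ 1479.363
  x_2 = (0.1625·570 + 0.6975·570 + 0.1700·560) / 0.596625 = 585.40 / 0.596625 ≈ 981.186
  x_3 = (0.4950·570 + 0.4725·570 + 0.8850·560) / 0.596625 = 1047.075 / 0.596625 ≈ 1754.997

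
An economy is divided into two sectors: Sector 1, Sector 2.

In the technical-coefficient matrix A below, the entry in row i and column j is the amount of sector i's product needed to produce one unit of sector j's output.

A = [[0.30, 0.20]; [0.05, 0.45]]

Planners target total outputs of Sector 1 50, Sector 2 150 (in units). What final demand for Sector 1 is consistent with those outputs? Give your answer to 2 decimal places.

I − A =
  [   0.70    -0.20]
  [  -0.05     0.55]
d = (I − A) x:
  d_1 = (+0.70)·50 + (-0.20)·150 = 5.00
  d_2 = (-0.05)·50 + (+0.55)·150 = 80.00

d_1 = 5.00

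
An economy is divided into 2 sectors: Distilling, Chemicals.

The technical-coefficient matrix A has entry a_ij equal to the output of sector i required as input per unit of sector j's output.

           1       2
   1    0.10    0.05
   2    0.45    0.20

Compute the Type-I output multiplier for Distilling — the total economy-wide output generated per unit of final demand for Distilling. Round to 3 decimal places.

I − A =
  [   0.90    -0.05]
  [  -0.45     0.80]
det(I−A) = (0.90)(0.80) − (-0.05)(-0.45) = 0.6975
adj(I−A) = [[0.80, 0.05], [0.45, 0.90]]
(I − A)⁻¹ = adj(I−A) / det(I−A) ≈
  [   1.1470     0.0717]
  [   0.6452     1.2903]
The output multiplier for sector j is the column-j sum of the Leontief inverse (I − A)⁻¹ = adj(I−A) / det(I−A).
Column 1 of adj(I−A): (0.80, 0.45); det(I−A) = 0.6975.
m_1 = (0.80 + 0.45) / 0.6975 = 1.25 / 0.6975 ≈ 1.792.

m_1 = 1.792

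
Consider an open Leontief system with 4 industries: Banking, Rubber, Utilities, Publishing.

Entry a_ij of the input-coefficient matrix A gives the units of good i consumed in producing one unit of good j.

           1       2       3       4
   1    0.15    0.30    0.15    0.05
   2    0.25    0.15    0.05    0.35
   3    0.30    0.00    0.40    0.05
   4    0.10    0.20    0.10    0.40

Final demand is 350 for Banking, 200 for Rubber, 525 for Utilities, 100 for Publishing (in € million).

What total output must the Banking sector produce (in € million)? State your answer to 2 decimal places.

I − A =
  [   0.85    -0.30    -0.15    -0.05]
  [  -0.25     0.85    -0.05    -0.35]
  [  -0.30     0.00     0.60    -0.05]
  [  -0.10    -0.20    -0.10     0.60]
Compute the cofactors C_ij = (−1)^(i+j)·(3×3 minor ij) of I−A; the adjugate is their transpose:
adj(I−A) = Cᵀ =
  [ 0.259250   0.114000   0.090250   0.095625]
  [ 0.129500   0.269500   0.084000   0.175000]
  [ 0.138750   0.067000   0.311750   0.076625]
  [ 0.109500   0.120000   0.095000   0.345750]
det(I−A) = Σ_j (I−A)_1j·C_1j = (0.85)(0.259250) + (-0.30)(0.129500) + (-0.15)(0.138750) + (-0.05)(0.109500) = 0.155225
(I − A)⁻¹ = adj(I−A) / det(I−A) ≈
  [   1.6702     0.7344     0.5814     0.6160]
  [   0.8343     1.7362     0.5411     1.1274]
  [   0.8939     0.4316     2.0084     0.4936]
  [   0.7054     0.7731     0.6120     2.2274]
x = (I − A)⁻¹ d = adj(I−A)·d / det(I−A), with det(I−A) = 0.155225:
  x_1 = (0.259250·350 + 0.114000·200 + 0.090250·525 + 0.095625·100) / 0.155225 = 170.48125 / 0.155225 ≈ 1098.28
  x_2 = (0.129500·350 + 0.269500·200 + 0.084000·525 + 0.175000·100) / 0.155225 = 160.825 / 0.155225 ≈ 1036.08
  x_3 = (0.138750·350 + 0.067000·200 + 0.311750·525 + 0.076625·100) / 0.155225 = 233.29375 / 0.155225 ≈ 1502.94
  x_4 = (0.109500·350 + 0.120000·200 + 0.095000·525 + 0.345750·100) / 0.155225 = 146.775 / 0.155225 ≈ 945.56

x_1 = 1098.28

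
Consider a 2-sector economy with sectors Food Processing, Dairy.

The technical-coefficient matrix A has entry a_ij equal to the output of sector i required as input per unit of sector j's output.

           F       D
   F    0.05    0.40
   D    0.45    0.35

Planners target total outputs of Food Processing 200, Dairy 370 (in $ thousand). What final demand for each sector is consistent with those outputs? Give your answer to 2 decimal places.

d_F = 42.00, d_D = 150.50

I − A =
  [   0.95    -0.40]
  [  -0.45     0.65]
d = (I − A) x:
  d_F = (+0.95)·200 + (-0.40)·370 = 42.00
  d_D = (-0.45)·200 + (+0.65)·370 = 150.50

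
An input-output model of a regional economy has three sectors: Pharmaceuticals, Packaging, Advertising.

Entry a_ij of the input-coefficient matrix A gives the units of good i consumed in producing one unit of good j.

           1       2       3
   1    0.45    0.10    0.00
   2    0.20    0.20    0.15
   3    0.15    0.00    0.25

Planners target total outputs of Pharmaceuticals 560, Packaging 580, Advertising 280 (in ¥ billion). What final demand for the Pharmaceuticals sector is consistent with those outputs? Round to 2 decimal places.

d_1 = 250.00

I − A =
  [   0.55    -0.10     0.00]
  [  -0.20     0.80    -0.15]
  [  -0.15     0.00     0.75]
d = (I − A) x:
  d_1 = (+0.55)·560 + (-0.10)·580 + (+0.00)·280 = 250.00
  d_2 = (-0.20)·560 + (+0.80)·580 + (-0.15)·280 = 310.00
  d_3 = (-0.15)·560 + (+0.00)·580 + (+0.75)·280 = 126.00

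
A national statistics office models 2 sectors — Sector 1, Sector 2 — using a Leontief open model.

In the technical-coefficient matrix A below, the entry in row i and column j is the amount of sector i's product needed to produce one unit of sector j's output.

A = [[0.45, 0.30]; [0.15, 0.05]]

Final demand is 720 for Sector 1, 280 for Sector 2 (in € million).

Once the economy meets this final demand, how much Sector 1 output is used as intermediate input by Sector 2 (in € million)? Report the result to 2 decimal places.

z_12 = 164.61

I − A =
  [   0.55    -0.30]
  [  -0.15     0.95]
det(I−A) = (0.55)(0.95) − (-0.30)(-0.15) = 0.4775
adj(I−A) = [[0.95, 0.30], [0.15, 0.55]]
(I − A)⁻¹ = adj(I−A) / det(I−A) ≈
  [   1.9895     0.6283]
  [   0.3141     1.1518]
First solve x = (I − A)⁻¹ d = adj(I−A)·d / det(I−A); in particular x_2 = (0.15·720 + 0.55·280) / 0.4775 = 262.00 / 0.4775 ≈ 548.6911.
Intermediate flow from 1 to 2: z_12 = a_12 · x_2 = 0.30 × 262.00 / 0.4775 = 78.60 / 0.4775 ≈ 164.61.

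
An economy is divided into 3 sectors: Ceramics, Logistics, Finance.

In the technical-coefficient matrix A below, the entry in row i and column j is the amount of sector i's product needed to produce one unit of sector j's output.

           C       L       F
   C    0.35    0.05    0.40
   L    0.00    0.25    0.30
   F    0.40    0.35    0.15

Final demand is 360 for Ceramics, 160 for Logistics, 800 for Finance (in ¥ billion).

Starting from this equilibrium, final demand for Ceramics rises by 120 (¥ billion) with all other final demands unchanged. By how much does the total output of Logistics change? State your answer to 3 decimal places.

I − A =
  [   0.65    -0.05    -0.40]
  [   0.00     0.75    -0.30]
  [  -0.40    -0.35     0.85]
Cofactors of I−A, C_ij = (−1)^(i+j)·(minor ij) (rows/columns in the sector order above):
  C_11 = (0.75)(0.85) − (-0.30)(-0.35) = 0.5325
  C_12 = −[(0.00)(0.85) − (-0.30)(-0.40)] = 0.1200
  C_13 = (0.00)(-0.35) − (0.75)(-0.40) = 0.3000
  C_21 = −[(-0.05)(0.85) − (-0.40)(-0.35)] = 0.1825
  C_22 = (0.65)(0.85) − (-0.40)(-0.40) = 0.3925
  C_23 = −[(0.65)(-0.35) − (-0.05)(-0.40)] = 0.2475
  C_31 = (-0.05)(-0.30) − (-0.40)(0.75) = 0.3150
  C_32 = −[(0.65)(-0.30) − (-0.40)(0.00)] = 0.1950
  C_33 = (0.65)(0.75) − (-0.05)(0.00) = 0.4875
det(I−A) = Σ_j (I−A)_1j·C_1j = (0.65)(0.5325) + (-0.05)(0.1200) + (-0.40)(0.3000) = 0.220125
adj(I−A) = Cᵀ =
  [ 0.5325   0.1825   0.3150]
  [ 0.1200   0.3925   0.1950]
  [ 0.3000   0.2475   0.4875]
(I − A)⁻¹ = adj(I−A) / det(I−A) ≈
  [   2.4191     0.8291     1.4310]
  [   0.5451     1.7831     0.8859]
  [   1.3629     1.1244     2.2147]
Δx = (I − A)⁻¹ Δd with Δd having +120 in the Ceramics component and 0 elsewhere.
So Δx_L = L_LC · (+120), where L_LC = adj(I−A)_LC / det(I−A) = 0.1200 / 0.220125.
Δx_L = 0.1200 × (+120) / 0.220125 = 14.40 / 0.220125 ≈ 65.417.

Δx_L = 65.417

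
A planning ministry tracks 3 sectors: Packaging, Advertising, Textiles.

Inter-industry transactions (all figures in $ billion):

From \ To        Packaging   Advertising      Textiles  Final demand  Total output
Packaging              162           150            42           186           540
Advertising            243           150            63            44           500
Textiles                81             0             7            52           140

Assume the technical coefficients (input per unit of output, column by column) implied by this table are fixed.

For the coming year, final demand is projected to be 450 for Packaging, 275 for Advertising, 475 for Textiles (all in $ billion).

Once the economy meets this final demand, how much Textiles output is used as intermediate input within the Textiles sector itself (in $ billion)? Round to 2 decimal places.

Technical coefficients a_ij = z_ij / X_j:
  a_PP = 162/540 = 0.30, a_AP = 243/540 = 0.45, a_TP = 81/540 = 0.15
  a_PA = 150/500 = 0.30, a_AA = 150/500 = 0.30, a_TA = 0/500 = 0.00
  a_PT = 42/140 = 0.30, a_AT = 63/140 = 0.45, a_TT = 7/140 = 0.05
I − A =
  [   0.70    -0.30    -0.30]
  [  -0.45     0.70    -0.45]
  [  -0.15     0.00     0.95]
Cofactors of I−A, C_ij = (−1)^(i+j)·(minor ij) (rows/columns in the sector order above):
  C_11 = (0.70)(0.95) − (-0.45)(0.00) = 0.6650
  C_12 = −[(-0.45)(0.95) − (-0.45)(-0.15)] = 0.4950
  C_13 = (-0.45)(0.00) − (0.70)(-0.15) = 0.1050
  C_21 = −[(-0.30)(0.95) − (-0.30)(0.00)] = 0.2850
  C_22 = (0.70)(0.95) − (-0.30)(-0.15) = 0.6200
  C_23 = −[(0.70)(0.00) − (-0.30)(-0.15)] = 0.0450
  C_31 = (-0.30)(-0.45) − (-0.30)(0.70) = 0.3450
  C_32 = −[(0.70)(-0.45) − (-0.30)(-0.45)] = 0.4500
  C_33 = (0.70)(0.70) − (-0.30)(-0.45) = 0.3550
det(I−A) = Σ_j (I−A)_1j·C_1j = (0.70)(0.6650) + (-0.30)(0.4950) + (-0.30)(0.1050) = 0.2855
adj(I−A) = Cᵀ =
  [ 0.6650   0.2850   0.3450]
  [ 0.4950   0.6200   0.4500]
  [ 0.1050   0.0450   0.3550]
(I − A)⁻¹ = adj(I−A) / det(I−A) ≈
  [   2.3292     0.9982     1.2084]
  [   1.7338     2.1716     1.5762]
  [   0.3678     0.1576     1.2434]
First solve x = (I − A)⁻¹ d = adj(I−A)·d / det(I−A); in particular x_T = (0.1050·450 + 0.0450·275 + 0.3550·475) / 0.2855 = 228.25 / 0.2855 ≈ 799.4746.
Intermediate flow from T to T: z_TT = a_TT · x_T = 0.05 × 228.25 / 0.2855 = 11.4125 / 0.2855 ≈ 39.97.

z_TT = 39.97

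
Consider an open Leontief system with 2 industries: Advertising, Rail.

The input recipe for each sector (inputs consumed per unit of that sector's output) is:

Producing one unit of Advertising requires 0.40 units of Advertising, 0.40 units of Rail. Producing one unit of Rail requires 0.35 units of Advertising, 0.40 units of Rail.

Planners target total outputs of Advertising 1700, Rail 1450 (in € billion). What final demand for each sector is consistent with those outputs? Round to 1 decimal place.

d_1 = 512.5, d_2 = 190.0

I − A =
  [   0.60    -0.35]
  [  -0.40     0.60]
d = (I − A) x:
  d_1 = (+0.60)·1700 + (-0.35)·1450 = 512.5
  d_2 = (-0.40)·1700 + (+0.60)·1450 = 190.0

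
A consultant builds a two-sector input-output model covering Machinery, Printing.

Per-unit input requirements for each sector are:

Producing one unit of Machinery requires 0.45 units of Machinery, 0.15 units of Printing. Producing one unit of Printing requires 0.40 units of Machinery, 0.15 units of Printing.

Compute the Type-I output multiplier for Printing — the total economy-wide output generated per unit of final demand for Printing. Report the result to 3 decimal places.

m_2 = 2.331

I − A =
  [   0.55    -0.40]
  [  -0.15     0.85]
det(I−A) = (0.55)(0.85) − (-0.40)(-0.15) = 0.4075
adj(I−A) = [[0.85, 0.40], [0.15, 0.55]]
(I − A)⁻¹ = adj(I−A) / det(I−A) ≈
  [   2.0859     0.9816]
  [   0.3681     1.3497]
The output multiplier for sector j is the column-j sum of the Leontief inverse (I − A)⁻¹ = adj(I−A) / det(I−A).
Column 2 of adj(I−A): (0.40, 0.55); det(I−A) = 0.4075.
m_2 = (0.40 + 0.55) / 0.4075 = 0.95 / 0.4075 ≈ 2.331.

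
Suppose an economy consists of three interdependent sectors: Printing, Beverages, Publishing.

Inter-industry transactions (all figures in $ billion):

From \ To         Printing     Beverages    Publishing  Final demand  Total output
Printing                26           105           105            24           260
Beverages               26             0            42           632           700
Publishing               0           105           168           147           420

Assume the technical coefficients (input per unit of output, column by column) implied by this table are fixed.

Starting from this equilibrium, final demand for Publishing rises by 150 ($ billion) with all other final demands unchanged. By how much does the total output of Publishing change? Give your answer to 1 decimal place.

Technical coefficients a_ij = z_ij / X_j:
  a_11 = 26/260 = 0.10, a_21 = 26/260 = 0.10, a_31 = 0/260 = 0.00
  a_12 = 105/700 = 0.15, a_22 = 0/700 = 0.00, a_32 = 105/700 = 0.15
  a_13 = 105/420 = 0.25, a_23 = 42/420 = 0.10, a_33 = 168/420 = 0.40
I − A =
  [   0.90    -0.15    -0.25]
  [  -0.10     1.00    -0.10]
  [   0.00    -0.15     0.60]
Cofactors of I−A, C_ij = (−1)^(i+j)·(minor ij) (rows/columns in the sector order above):
  C_11 = (1.00)(0.60) − (-0.10)(-0.15) = 0.5850
  C_12 = −[(-0.10)(0.60) − (-0.10)(0.00)] = 0.0600
  C_13 = (-0.10)(-0.15) − (1.00)(0.00) = 0.0150
  C_21 = −[(-0.15)(0.60) − (-0.25)(-0.15)] = 0.1275
  C_22 = (0.90)(0.60) − (-0.25)(0.00) = 0.5400
  C_23 = −[(0.90)(-0.15) − (-0.15)(0.00)] = 0.1350
  C_31 = (-0.15)(-0.10) − (-0.25)(1.00) = 0.2650
  C_32 = −[(0.90)(-0.10) − (-0.25)(-0.10)] = 0.1150
  C_33 = (0.90)(1.00) − (-0.15)(-0.10) = 0.8850
det(I−A) = Σ_j (I−A)_1j·C_1j = (0.90)(0.5850) + (-0.15)(0.0600) + (-0.25)(0.0150) = 0.51375
adj(I−A) = Cᵀ =
  [ 0.5850   0.1275   0.2650]
  [ 0.0600   0.5400   0.1150]
  [ 0.0150   0.1350   0.8850]
(I − A)⁻¹ = adj(I−A) / det(I−A) ≈
  [   1.1387     0.2482     0.5158]
  [   0.1168     1.0511     0.2238]
  [   0.0292     0.2628     1.7226]
Δx = (I − A)⁻¹ Δd with Δd having +150 in the Publishing component and 0 elsewhere.
So Δx_3 = L_33 · (+150), where L_33 = adj(I−A)_33 / det(I−A) = 0.8850 / 0.51375.
Δx_3 = 0.8850 × (+150) / 0.51375 = 132.75 / 0.51375 ≈ 258.4.

Δx_3 = 258.4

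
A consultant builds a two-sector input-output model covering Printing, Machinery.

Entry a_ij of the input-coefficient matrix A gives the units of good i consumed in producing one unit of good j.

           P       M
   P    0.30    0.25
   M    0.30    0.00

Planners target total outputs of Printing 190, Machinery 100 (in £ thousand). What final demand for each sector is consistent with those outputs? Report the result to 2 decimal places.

d_P = 108.00, d_M = 43.00

I − A =
  [   0.70    -0.25]
  [  -0.30     1.00]
d = (I − A) x:
  d_P = (+0.70)·190 + (-0.25)·100 = 108.00
  d_M = (-0.30)·190 + (+1.00)·100 = 43.00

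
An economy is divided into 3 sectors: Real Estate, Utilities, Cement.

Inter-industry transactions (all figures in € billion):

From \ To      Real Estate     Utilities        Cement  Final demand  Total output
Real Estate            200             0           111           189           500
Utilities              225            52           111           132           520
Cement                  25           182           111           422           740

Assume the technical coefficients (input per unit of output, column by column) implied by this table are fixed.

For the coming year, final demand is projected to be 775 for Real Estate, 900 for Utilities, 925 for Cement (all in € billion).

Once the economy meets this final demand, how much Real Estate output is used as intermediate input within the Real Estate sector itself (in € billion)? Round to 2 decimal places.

z_11 = 729.56

Technical coefficients a_ij = z_ij / X_j:
  a_11 = 200/500 = 0.40, a_21 = 225/500 = 0.45, a_31 = 25/500 = 0.05
  a_12 = 0/520 = 0.00, a_22 = 52/520 = 0.10, a_32 = 182/520 = 0.35
  a_13 = 111/740 = 0.15, a_23 = 111/740 = 0.15, a_33 = 111/740 = 0.15
I − A =
  [   0.60     0.00    -0.15]
  [  -0.45     0.90    -0.15]
  [  -0.05    -0.35     0.85]
Cofactors of I−A, C_ij = (−1)^(i+j)·(minor ij) (rows/columns in the sector order above):
  C_11 = (0.90)(0.85) − (-0.15)(-0.35) = 0.7125
  C_12 = −[(-0.45)(0.85) − (-0.15)(-0.05)] = 0.3900
  C_13 = (-0.45)(-0.35) − (0.90)(-0.05) = 0.2025
  C_21 = −[(0.00)(0.85) − (-0.15)(-0.35)] = 0.0525
  C_22 = (0.60)(0.85) − (-0.15)(-0.05) = 0.5025
  C_23 = −[(0.60)(-0.35) − (0.00)(-0.05)] = 0.2100
  C_31 = (0.00)(-0.15) − (-0.15)(0.90) = 0.1350
  C_32 = −[(0.60)(-0.15) − (-0.15)(-0.45)] = 0.1575
  C_33 = (0.60)(0.90) − (0.00)(-0.45) = 0.5400
det(I−A) = Σ_j (I−A)_1j·C_1j = (0.60)(0.7125) + (0.00)(0.3900) + (-0.15)(0.2025) = 0.397125
adj(I−A) = Cᵀ =
  [ 0.7125   0.0525   0.1350]
  [ 0.3900   0.5025   0.1575]
  [ 0.2025   0.2100   0.5400]
(I − A)⁻¹ = adj(I−A) / det(I−A) ≈
  [   1.7941     0.1322     0.3399]
  [   0.9821     1.2653     0.3966]
  [   0.5099     0.5288     1.3598]
First solve x = (I − A)⁻¹ d = adj(I−A)·d / det(I−A); in particular x_1 = (0.7125·775 + 0.0525·900 + 0.1350·925) / 0.397125 = 724.3125 / 0.397125 ≈ 1823.8905.
Intermediate flow from 1 to 1: z_11 = a_11 · x_1 = 0.40 × 724.3125 / 0.397125 = 289.725 / 0.397125 ≈ 729.56.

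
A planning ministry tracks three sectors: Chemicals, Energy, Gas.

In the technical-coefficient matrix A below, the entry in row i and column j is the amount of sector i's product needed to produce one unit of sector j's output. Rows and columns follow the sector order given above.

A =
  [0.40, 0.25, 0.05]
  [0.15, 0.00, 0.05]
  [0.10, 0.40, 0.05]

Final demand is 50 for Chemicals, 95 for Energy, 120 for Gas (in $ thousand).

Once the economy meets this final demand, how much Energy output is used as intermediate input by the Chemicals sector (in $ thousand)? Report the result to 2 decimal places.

z_21 = 22.94

I − A =
  [   0.60    -0.25    -0.05]
  [  -0.15     1.00    -0.05]
  [  -0.10    -0.40     0.95]
Cofactors of I−A, C_ij = (−1)^(i+j)·(minor ij) (rows/columns in the sector order above):
  C_11 = (1.00)(0.95) − (-0.05)(-0.40) = 0.9300
  C_12 = −[(-0.15)(0.95) − (-0.05)(-0.10)] = 0.1475
  C_13 = (-0.15)(-0.40) − (1.00)(-0.10) = 0.1600
  C_21 = −[(-0.25)(0.95) − (-0.05)(-0.40)] = 0.2575
  C_22 = (0.60)(0.95) − (-0.05)(-0.10) = 0.5650
  C_23 = −[(0.60)(-0.40) − (-0.25)(-0.10)] = 0.2650
  C_31 = (-0.25)(-0.05) − (-0.05)(1.00) = 0.0625
  C_32 = −[(0.60)(-0.05) − (-0.05)(-0.15)] = 0.0375
  C_33 = (0.60)(1.00) − (-0.25)(-0.15) = 0.5625
det(I−A) = Σ_j (I−A)_1j·C_1j = (0.60)(0.9300) + (-0.25)(0.1475) + (-0.05)(0.1600) = 0.513125
adj(I−A) = Cᵀ =
  [ 0.9300   0.2575   0.0625]
  [ 0.1475   0.5650   0.0375]
  [ 0.1600   0.2650   0.5625]
(I − A)⁻¹ = adj(I−A) / det(I−A) ≈
  [   1.8124     0.5018     0.1218]
  [   0.2875     1.1011     0.0731]
  [   0.3118     0.5164     1.0962]
First solve x = (I − A)⁻¹ d = adj(I−A)·d / det(I−A); in particular x_1 = (0.9300·50 + 0.2575·95 + 0.0625·120) / 0.513125 = 78.4625 / 0.513125 ≈ 152.9111.
Intermediate flow from 2 to 1: z_21 = a_21 · x_1 = 0.15 × 78.4625 / 0.513125 = 11.769375 / 0.513125 ≈ 22.94.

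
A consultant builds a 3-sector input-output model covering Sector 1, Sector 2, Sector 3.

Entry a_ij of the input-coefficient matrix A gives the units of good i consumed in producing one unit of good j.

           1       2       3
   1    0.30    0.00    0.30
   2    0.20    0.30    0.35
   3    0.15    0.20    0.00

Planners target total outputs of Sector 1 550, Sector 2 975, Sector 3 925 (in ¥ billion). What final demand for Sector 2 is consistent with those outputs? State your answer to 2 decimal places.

I − A =
  [   0.70     0.00    -0.30]
  [  -0.20     0.70    -0.35]
  [  -0.15    -0.20     1.00]
d = (I − A) x:
  d_1 = (+0.70)·550 + (+0.00)·975 + (-0.30)·925 = 107.50
  d_2 = (-0.20)·550 + (+0.70)·975 + (-0.35)·925 = 248.75
  d_3 = (-0.15)·550 + (-0.20)·975 + (+1.00)·925 = 647.50

d_2 = 248.75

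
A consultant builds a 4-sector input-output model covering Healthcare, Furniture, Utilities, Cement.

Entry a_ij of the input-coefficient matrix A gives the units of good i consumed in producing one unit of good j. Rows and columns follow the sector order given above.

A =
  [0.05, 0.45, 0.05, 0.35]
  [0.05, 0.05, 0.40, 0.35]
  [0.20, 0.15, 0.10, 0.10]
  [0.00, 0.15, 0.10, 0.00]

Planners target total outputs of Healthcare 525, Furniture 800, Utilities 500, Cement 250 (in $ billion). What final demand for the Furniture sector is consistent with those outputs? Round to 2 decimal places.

d_2 = 446.25

I − A =
  [   0.95    -0.45    -0.05    -0.35]
  [  -0.05     0.95    -0.40    -0.35]
  [  -0.20    -0.15     0.90    -0.10]
  [   0.00    -0.15    -0.10     1.00]
d = (I − A) x:
  d_1 = (+0.95)·525 + (-0.45)·800 + (-0.05)·500 + (-0.35)·250 = 26.25
  d_2 = (-0.05)·525 + (+0.95)·800 + (-0.40)·500 + (-0.35)·250 = 446.25
  d_3 = (-0.20)·525 + (-0.15)·800 + (+0.90)·500 + (-0.10)·250 = 200.00
  d_4 = (+0.00)·525 + (-0.15)·800 + (-0.10)·500 + (+1.00)·250 = 80.00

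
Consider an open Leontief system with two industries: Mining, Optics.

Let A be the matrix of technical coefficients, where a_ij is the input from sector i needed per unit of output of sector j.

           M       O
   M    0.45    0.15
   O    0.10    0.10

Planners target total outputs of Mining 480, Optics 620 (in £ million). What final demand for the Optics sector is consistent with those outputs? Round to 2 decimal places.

I − A =
  [   0.55    -0.15]
  [  -0.10     0.90]
d = (I − A) x:
  d_M = (+0.55)·480 + (-0.15)·620 = 171.00
  d_O = (-0.10)·480 + (+0.90)·620 = 510.00

d_O = 510.00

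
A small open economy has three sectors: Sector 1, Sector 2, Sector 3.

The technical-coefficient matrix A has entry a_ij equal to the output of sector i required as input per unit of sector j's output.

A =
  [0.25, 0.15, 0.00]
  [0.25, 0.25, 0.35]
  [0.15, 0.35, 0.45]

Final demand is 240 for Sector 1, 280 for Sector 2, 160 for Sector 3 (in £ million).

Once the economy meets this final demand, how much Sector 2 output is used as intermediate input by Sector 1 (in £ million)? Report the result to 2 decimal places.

I − A =
  [   0.75    -0.15     0.00]
  [  -0.25     0.75    -0.35]
  [  -0.15    -0.35     0.55]
Cofactors of I−A, C_ij = (−1)^(i+j)·(minor ij) (rows/columns in the sector order above):
  C_11 = (0.75)(0.55) − (-0.35)(-0.35) = 0.2900
  C_12 = −[(-0.25)(0.55) − (-0.35)(-0.15)] = 0.1900
  C_13 = (-0.25)(-0.35) − (0.75)(-0.15) = 0.2000
  C_21 = −[(-0.15)(0.55) − (0.00)(-0.35)] = 0.0825
  C_22 = (0.75)(0.55) − (0.00)(-0.15) = 0.4125
  C_23 = −[(0.75)(-0.35) − (-0.15)(-0.15)] = 0.2850
  C_31 = (-0.15)(-0.35) − (0.00)(0.75) = 0.0525
  C_32 = −[(0.75)(-0.35) − (0.00)(-0.25)] = 0.2625
  C_33 = (0.75)(0.75) − (-0.15)(-0.25) = 0.5250
det(I−A) = Σ_j (I−A)_1j·C_1j = (0.75)(0.2900) + (-0.15)(0.1900) + (0.00)(0.2000) = 0.1890
adj(I−A) = Cᵀ =
  [ 0.2900   0.0825   0.0525]
  [ 0.1900   0.4125   0.2625]
  [ 0.2000   0.2850   0.5250]
(I − A)⁻¹ = adj(I−A) / det(I−A) ≈
  [   1.5344     0.4365     0.2778]
  [   1.0053     2.1825     1.3889]
  [   1.0582     1.5079     2.7778]
First solve x = (I − A)⁻¹ d = adj(I−A)·d / det(I−A); in particular x_1 = (0.2900·240 + 0.0825·280 + 0.0525·160) / 0.1890 = 101.10 / 0.1890 ≈ 534.9206.
Intermediate flow from 2 to 1: z_21 = a_21 · x_1 = 0.25 × 101.10 / 0.1890 = 25.275 / 0.1890 ≈ 133.73.

z_21 = 133.73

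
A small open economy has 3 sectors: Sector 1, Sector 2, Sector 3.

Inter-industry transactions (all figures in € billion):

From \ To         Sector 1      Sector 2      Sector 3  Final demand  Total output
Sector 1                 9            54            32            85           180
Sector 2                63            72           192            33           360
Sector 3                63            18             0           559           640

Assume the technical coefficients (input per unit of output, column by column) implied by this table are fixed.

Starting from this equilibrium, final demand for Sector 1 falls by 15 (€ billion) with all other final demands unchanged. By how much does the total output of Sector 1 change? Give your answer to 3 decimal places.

Δx_1 = -17.770

Technical coefficients a_ij = z_ij / X_j:
  a_11 = 9/180 = 0.05, a_21 = 63/180 = 0.35, a_31 = 63/180 = 0.35
  a_12 = 54/360 = 0.15, a_22 = 72/360 = 0.20, a_32 = 18/360 = 0.05
  a_13 = 32/640 = 0.05, a_23 = 192/640 = 0.30, a_33 = 0/640 = 0.00
I − A =
  [   0.95    -0.15    -0.05]
  [  -0.35     0.80    -0.30]
  [  -0.35    -0.05     1.00]
Cofactors of I−A, C_ij = (−1)^(i+j)·(minor ij) (rows/columns in the sector order above):
  C_11 = (0.80)(1.00) − (-0.30)(-0.05) = 0.7850
  C_12 = −[(-0.35)(1.00) − (-0.30)(-0.35)] = 0.4550
  C_13 = (-0.35)(-0.05) − (0.80)(-0.35) = 0.2975
  C_21 = −[(-0.15)(1.00) − (-0.05)(-0.05)] = 0.1525
  C_22 = (0.95)(1.00) − (-0.05)(-0.35) = 0.9325
  C_23 = −[(0.95)(-0.05) − (-0.15)(-0.35)] = 0.1000
  C_31 = (-0.15)(-0.30) − (-0.05)(0.80) = 0.0850
  C_32 = −[(0.95)(-0.30) − (-0.05)(-0.35)] = 0.3025
  C_33 = (0.95)(0.80) − (-0.15)(-0.35) = 0.7075
det(I−A) = Σ_j (I−A)_1j·C_1j = (0.95)(0.7850) + (-0.15)(0.4550) + (-0.05)(0.2975) = 0.662625
adj(I−A) = Cᵀ =
  [ 0.7850   0.1525   0.0850]
  [ 0.4550   0.9325   0.3025]
  [ 0.2975   0.1000   0.7075]
(I − A)⁻¹ = adj(I−A) / det(I−A) ≈
  [   1.1847     0.2301     0.1283]
  [   0.6867     1.4073     0.4565]
  [   0.4490     0.1509     1.0677]
Δx = (I − A)⁻¹ Δd with Δd having -15 in the Sector 1 component and 0 elsewhere.
So Δx_1 = L_11 · (-15), where L_11 = adj(I−A)_11 / det(I−A) = 0.7850 / 0.662625.
Δx_1 = 0.7850 × (-15) / 0.662625 = -11.775 / 0.662625 ≈ -17.770.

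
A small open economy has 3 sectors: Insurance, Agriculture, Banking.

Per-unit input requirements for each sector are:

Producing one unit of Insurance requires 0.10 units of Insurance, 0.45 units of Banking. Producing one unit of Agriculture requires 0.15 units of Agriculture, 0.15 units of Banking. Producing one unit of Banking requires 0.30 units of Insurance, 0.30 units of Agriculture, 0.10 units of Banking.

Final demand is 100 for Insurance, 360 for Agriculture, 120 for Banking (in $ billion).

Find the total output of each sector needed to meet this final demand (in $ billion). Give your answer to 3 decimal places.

x_I = 222.785, x_A = 541.772, x_B = 335.021

I − A =
  [   0.90     0.00    -0.30]
  [   0.00     0.85    -0.30]
  [  -0.45    -0.15     0.90]
Cofactors of I−A, C_ij = (−1)^(i+j)·(minor ij) (rows/columns in the sector order above):
  C_11 = (0.85)(0.90) − (-0.30)(-0.15) = 0.7200
  C_12 = −[(0.00)(0.90) − (-0.30)(-0.45)] = 0.1350
  C_13 = (0.00)(-0.15) − (0.85)(-0.45) = 0.3825
  C_21 = −[(0.00)(0.90) − (-0.30)(-0.15)] = 0.0450
  C_22 = (0.90)(0.90) − (-0.30)(-0.45) = 0.6750
  C_23 = −[(0.90)(-0.15) − (0.00)(-0.45)] = 0.1350
  C_31 = (0.00)(-0.30) − (-0.30)(0.85) = 0.2550
  C_32 = −[(0.90)(-0.30) − (-0.30)(0.00)] = 0.2700
  C_33 = (0.90)(0.85) − (0.00)(0.00) = 0.7650
det(I−A) = Σ_j (I−A)_1j·C_1j = (0.90)(0.7200) + (0.00)(0.1350) + (-0.30)(0.3825) = 0.53325
adj(I−A) = Cᵀ =
  [ 0.7200   0.0450   0.2550]
  [ 0.1350   0.6750   0.2700]
  [ 0.3825   0.1350   0.7650]
(I − A)⁻¹ = adj(I−A) / det(I−A) ≈
  [   1.3502     0.0844     0.4782]
  [   0.2532     1.2658     0.5063]
  [   0.7173     0.2532     1.4346]
x = (I − A)⁻¹ d = adj(I−A)·d / det(I−A), with det(I−A) = 0.53325:
  x_I = (0.7200·100 + 0.0450·360 + 0.2550·120) / 0.53325 = 118.80 / 0.53325 ≈ 222.785
  x_A = (0.1350·100 + 0.6750·360 + 0.2700·120) / 0.53325 = 288.90 / 0.53325 ≈ 541.772
  x_B = (0.3825·100 + 0.1350·360 + 0.7650·120) / 0.53325 = 178.65 / 0.53325 ≈ 335.021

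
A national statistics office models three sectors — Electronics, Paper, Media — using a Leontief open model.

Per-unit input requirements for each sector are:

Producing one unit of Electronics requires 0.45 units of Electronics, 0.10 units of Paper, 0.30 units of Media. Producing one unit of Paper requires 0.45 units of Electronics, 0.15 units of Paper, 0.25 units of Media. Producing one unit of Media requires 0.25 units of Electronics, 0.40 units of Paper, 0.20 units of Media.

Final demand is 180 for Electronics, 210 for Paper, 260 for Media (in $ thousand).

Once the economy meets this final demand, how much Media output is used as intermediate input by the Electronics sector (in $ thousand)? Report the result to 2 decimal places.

I − A =
  [   0.55    -0.45    -0.25]
  [  -0.10     0.85    -0.40]
  [  -0.30    -0.25     0.80]
Cofactors of I−A, C_ij = (−1)^(i+j)·(minor ij) (rows/columns in the sector order above):
  C_11 = (0.85)(0.80) − (-0.40)(-0.25) = 0.5800
  C_12 = −[(-0.10)(0.80) − (-0.40)(-0.30)] = 0.2000
  C_13 = (-0.10)(-0.25) − (0.85)(-0.30) = 0.2800
  C_21 = −[(-0.45)(0.80) − (-0.25)(-0.25)] = 0.4225
  C_22 = (0.55)(0.80) − (-0.25)(-0.30) = 0.3650
  C_23 = −[(0.55)(-0.25) − (-0.45)(-0.30)] = 0.2725
  C_31 = (-0.45)(-0.40) − (-0.25)(0.85) = 0.3925
  C_32 = −[(0.55)(-0.40) − (-0.25)(-0.10)] = 0.2450
  C_33 = (0.55)(0.85) − (-0.45)(-0.10) = 0.4225
det(I−A) = Σ_j (I−A)_1j·C_1j = (0.55)(0.5800) + (-0.45)(0.2000) + (-0.25)(0.2800) = 0.1590
adj(I−A) = Cᵀ =
  [ 0.5800   0.4225   0.3925]
  [ 0.2000   0.3650   0.2450]
  [ 0.2800   0.2725   0.4225]
(I − A)⁻¹ = adj(I−A) / det(I−A) ≈
  [   3.6478     2.6572     2.4686]
  [   1.2579     2.2956     1.5409]
  [   1.7610     1.7138     2.6572]
First solve x = (I − A)⁻¹ d = adj(I−A)·d / det(I−A); in particular x_E = (0.5800·180 + 0.4225·210 + 0.3925·260) / 0.1590 = 295.175 / 0.1590 ≈ 1856.4465.
Intermediate flow from M to E: z_ME = a_ME · x_E = 0.30 × 295.175 / 0.1590 = 88.5525 / 0.1590 ≈ 556.93.

z_ME = 556.93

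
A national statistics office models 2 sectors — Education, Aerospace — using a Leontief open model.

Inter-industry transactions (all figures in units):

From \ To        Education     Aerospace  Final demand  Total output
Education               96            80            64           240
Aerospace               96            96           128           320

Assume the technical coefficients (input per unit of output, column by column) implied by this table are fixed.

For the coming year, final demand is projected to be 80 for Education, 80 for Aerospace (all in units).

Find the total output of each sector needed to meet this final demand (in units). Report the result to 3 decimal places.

x_E = 237.500, x_A = 250.000

Technical coefficients a_ij = z_ij / X_j:
  a_EE = 96/240 = 0.40, a_AE = 96/240 = 0.40
  a_EA = 80/320 = 0.25, a_AA = 96/320 = 0.30
I − A =
  [   0.60    -0.25]
  [  -0.40     0.70]
det(I−A) = (0.60)(0.70) − (-0.25)(-0.40) = 0.3200
adj(I−A) = [[0.70, 0.25], [0.40, 0.60]]
(I − A)⁻¹ = adj(I−A) / det(I−A) ≈
  [   2.1875     0.7813]
  [   1.2500     1.8750]
x = (I − A)⁻¹ d = adj(I−A)·d / det(I−A), with det(I−A) = 0.3200:
  x_E = (0.70·80 + 0.25·80) / 0.3200 = 76.00 / 0.3200 = 237.500
  x_A = (0.40·80 + 0.60·80) / 0.3200 = 80.00 / 0.3200 = 250.000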